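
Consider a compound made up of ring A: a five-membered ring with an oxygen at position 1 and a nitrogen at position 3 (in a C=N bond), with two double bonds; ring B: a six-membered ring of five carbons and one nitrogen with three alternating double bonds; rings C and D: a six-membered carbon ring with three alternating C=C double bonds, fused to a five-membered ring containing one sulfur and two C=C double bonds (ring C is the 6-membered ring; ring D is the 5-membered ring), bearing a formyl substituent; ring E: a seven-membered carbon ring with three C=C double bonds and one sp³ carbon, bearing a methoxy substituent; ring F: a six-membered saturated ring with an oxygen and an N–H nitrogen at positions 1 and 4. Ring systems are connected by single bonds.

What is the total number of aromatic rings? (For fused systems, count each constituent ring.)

Ring A is planar and fully conjugated; 2 ring double bonds (4 π electrons) plus a heteroatom lone pair (2) give 6 π electrons. Since 6 = 4n+2 (n=1), ring A is aromatic (oxazole).
Ring B is planar and fully conjugated; 3 ring double bonds give 6 π electrons. Since 6 = 4n+2 (n=1), ring B is aromatic (pyridine).
Rings C and D form a fused bicyclic system (with one sulfur) with 9 sp² atoms and 10 π electrons from ring double bonds plus a heteroatom lone pair. 10 = 4(2)+2, so the system is aromatic and both rings count as aromatic (benzothiophene).
Ring E has one sp³ carbon, so it is not fully conjugated — not aromatic (cycloheptatriene).
Ring F has only sp³ atoms, so it is not fully conjugated — not aromatic (morpholine).
Aromatic: A, B, C, D. Total: 4.

4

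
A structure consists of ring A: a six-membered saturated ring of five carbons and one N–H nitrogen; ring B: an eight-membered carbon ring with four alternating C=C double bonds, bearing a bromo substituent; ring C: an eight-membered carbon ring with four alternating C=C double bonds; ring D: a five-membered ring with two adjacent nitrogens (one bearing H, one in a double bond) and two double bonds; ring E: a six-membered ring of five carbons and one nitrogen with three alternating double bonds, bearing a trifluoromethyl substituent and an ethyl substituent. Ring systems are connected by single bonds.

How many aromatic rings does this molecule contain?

Ring A has only sp³ atoms, so it is not fully conjugated — not aromatic (piperidine).
Ring B has only sp² ring atoms; a planar conformation would have a fully conjugated π system of 8 electrons. But 8 = 4(2), which is 4n not 4n+2, so ring B is not aromatic (cyclooctatetraene) — cyclooctatetraene distorts into a non-planar tub to avoid antiaromaticity.
Ring C has only sp² ring atoms; a planar conformation would have a fully conjugated π system of 8 electrons. But 8 = 4(2), which is 4n not 4n+2, so ring C is not aromatic (cyclooctatetraene) — cyclooctatetraene distorts into a non-planar tub to avoid antiaromaticity.
Ring D has a continuous p-orbital overlap around the ring; 2 ring double bonds (4 π electrons) plus a heteroatom lone pair (2) give 6 π electrons. 6 = 4(1)+2, so ring D is aromatic (pyrazole).
Ring E is planar and fully conjugated; 3 ring double bonds give 6 π electrons. 6 = 4(1)+2, so ring E is aromatic (pyridine).
Aromatic: D, E. Total: 2.

2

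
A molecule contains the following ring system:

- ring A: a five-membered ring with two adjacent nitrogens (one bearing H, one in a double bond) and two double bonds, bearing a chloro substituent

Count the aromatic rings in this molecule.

Ring A has a continuous p-orbital overlap around the ring; 2 ring double bonds (4 π electrons) plus a heteroatom lone pair (2) give 6 π electrons. That satisfies 4n+2 with n=1, so ring A is aromatic (pyrazole).

1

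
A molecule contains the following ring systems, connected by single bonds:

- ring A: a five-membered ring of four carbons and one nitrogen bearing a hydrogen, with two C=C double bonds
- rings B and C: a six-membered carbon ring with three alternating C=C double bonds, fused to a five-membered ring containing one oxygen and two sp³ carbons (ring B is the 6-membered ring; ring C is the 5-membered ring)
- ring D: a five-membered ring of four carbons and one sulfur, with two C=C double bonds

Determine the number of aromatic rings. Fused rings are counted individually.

Ring A has a continuous p-orbital overlap around the ring; 2 ring double bonds (4 π electrons) plus a heteroatom lone pair (2) give 6 π electrons. That satisfies 4n+2 with n=1, so ring A is aromatic (pyrrole).
Ring B is fully conjugated (every ring atom contributes a p orbital); 3 ring double bonds give 6 π electrons. 6 = 4(1)+2, so ring B is aromatic (benzene ring).
Ring C has two sp³ carbons, so it is not fully conjugated — not aromatic (oxolane ring).
Ring D is planar and fully conjugated; 2 ring double bonds (4 π electrons) plus a heteroatom lone pair (2) give 6 π electrons. 6 = 4(1)+2, so ring D is aromatic (thiophene).
Aromatic: A, B, D. Total: 3.

3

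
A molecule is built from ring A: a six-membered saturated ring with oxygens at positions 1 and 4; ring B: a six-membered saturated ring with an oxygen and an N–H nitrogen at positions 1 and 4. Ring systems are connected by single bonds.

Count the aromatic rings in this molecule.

0

Ring A has only sp³ atoms, so it is not fully conjugated — not aromatic (1,4-dioxane).
Ring B has only sp³ atoms, so it is not fully conjugated — not aromatic (morpholine).
No ring is aromatic. Total: 0.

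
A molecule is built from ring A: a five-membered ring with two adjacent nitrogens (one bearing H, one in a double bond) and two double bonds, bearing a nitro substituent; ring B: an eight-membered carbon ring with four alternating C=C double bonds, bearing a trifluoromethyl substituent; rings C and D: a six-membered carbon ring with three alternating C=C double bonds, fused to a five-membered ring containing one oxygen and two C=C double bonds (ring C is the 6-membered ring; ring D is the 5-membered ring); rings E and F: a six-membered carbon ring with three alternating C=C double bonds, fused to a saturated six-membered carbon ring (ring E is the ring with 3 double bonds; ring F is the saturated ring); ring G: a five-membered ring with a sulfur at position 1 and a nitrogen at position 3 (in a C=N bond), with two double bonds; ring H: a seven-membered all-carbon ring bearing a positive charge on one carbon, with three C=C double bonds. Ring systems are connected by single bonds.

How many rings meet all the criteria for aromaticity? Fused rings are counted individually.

6

Ring A is planar and fully conjugated; 2 ring double bonds (4 π electrons) plus a heteroatom lone pair (2) give 6 π electrons. That satisfies 4n+2 with n=1, so ring A is aromatic (pyrazole).
Ring B has only sp² ring atoms; a planar conformation would have a fully conjugated π system of 8 electrons. But 8 = 4(2), which is 4n not 4n+2, so ring B is not aromatic (cyclooctatetraene) — cyclooctatetraene distorts into a non-planar tub to avoid antiaromaticity.
Rings C and D form a fused bicyclic system (with one oxygen) with 9 sp² atoms and 10 π electrons from ring double bonds plus a heteroatom lone pair. 10 = 4(2)+2, so the system is aromatic and both rings count as aromatic (benzofuran).
Ring E has a continuous p-orbital overlap around the ring; 3 ring double bonds give 6 π electrons. 6 = 4(1)+2, so ring E is aromatic (benzene ring).
Ring F has four sp³ carbons, so it is not fully conjugated — not aromatic (cyclohexane ring).
Ring G is fully conjugated (every ring atom contributes a p orbital); 2 ring double bonds (4 π electrons) plus a heteroatom lone pair (2) give 6 π electrons. 6 = 4(1)+2, so ring G is aromatic (thiazole).
Ring H is planar and fully conjugated; 3 ring double bonds (6 π electrons) plus the carbocation's empty p orbital (0, but keeps the ring conjugated) give 6 π electrons. 6 = 4(1)+2, so ring H is aromatic (tropylium cation).
Aromatic: A, C, D, E, G, H. Total: 6.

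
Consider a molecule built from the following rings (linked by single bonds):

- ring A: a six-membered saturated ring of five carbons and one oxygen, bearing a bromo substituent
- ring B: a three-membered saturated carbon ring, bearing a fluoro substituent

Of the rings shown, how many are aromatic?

Ring A has only sp³ atoms, so it is not fully conjugated — not aromatic (tetrahydropyran).
Ring B has only sp³ atoms, so it is not fully conjugated — not aromatic (cyclopropane).
No ring is aromatic. Total: 0.

0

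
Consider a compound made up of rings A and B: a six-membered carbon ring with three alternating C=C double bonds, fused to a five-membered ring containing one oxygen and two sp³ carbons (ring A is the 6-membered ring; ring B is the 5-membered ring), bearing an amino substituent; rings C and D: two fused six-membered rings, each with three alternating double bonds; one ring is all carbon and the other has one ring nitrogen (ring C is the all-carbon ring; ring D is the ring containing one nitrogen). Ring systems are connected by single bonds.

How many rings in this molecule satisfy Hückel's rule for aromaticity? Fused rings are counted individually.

3

Ring A has a continuous p-orbital overlap around the ring; 3 ring double bonds give 6 π electrons. 6 = 4(1)+2, so ring A is aromatic (benzene ring).
Ring B has two sp³ carbons, so it is not fully conjugated — not aromatic (oxolane ring).
Rings C and D form a fused bicyclic system (with one nitrogen) with 10 sp² atoms and 10 π electrons from ring double bonds. 10 = 4(2)+2, so the system is aromatic and both rings count as aromatic (quinoline).
Aromatic: A, C, D. Total: 3.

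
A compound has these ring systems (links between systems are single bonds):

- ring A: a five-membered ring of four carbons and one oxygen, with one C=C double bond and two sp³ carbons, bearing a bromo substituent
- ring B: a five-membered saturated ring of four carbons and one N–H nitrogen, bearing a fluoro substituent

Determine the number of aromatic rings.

Ring A has two sp³ carbons, so it is not fully conjugated — not aromatic (2,3-dihydrofuran).
Ring B has only sp³ atoms, so it is not fully conjugated — not aromatic (pyrrolidine).
No ring is aromatic. Total: 0.

0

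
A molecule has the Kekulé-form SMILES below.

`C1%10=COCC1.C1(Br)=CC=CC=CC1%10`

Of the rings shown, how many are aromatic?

0

The SMILES encodes a five-membered ring of four carbons and one oxygen, with one C=C double bond and two sp³ carbons; a seven-membered carbon ring with three C=C double bonds and one sp³ carbon.
The 5-membered ring with one oxygen has two sp³ carbons, so it is not fully conjugated — not aromatic (2,3-dihydrofuran).
The 7-membered ring has one sp³ carbon, so it is not fully conjugated — not aromatic (cycloheptatriene).
None of the rings are aromatic. Total: 0.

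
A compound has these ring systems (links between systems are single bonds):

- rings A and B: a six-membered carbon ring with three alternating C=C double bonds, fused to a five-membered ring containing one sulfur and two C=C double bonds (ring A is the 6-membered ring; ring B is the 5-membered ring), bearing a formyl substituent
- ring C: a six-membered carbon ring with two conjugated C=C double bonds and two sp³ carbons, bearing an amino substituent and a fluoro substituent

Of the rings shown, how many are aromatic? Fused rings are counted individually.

2

Rings A and B form a fused bicyclic system (with one sulfur) with 9 sp² atoms and 10 π electrons from ring double bonds plus a heteroatom lone pair. 10 = 4(2)+2, so the system is aromatic and both rings count as aromatic (benzothiophene).
Ring C has two sp³ carbons, so it is not fully conjugated — not aromatic (1,3-cyclohexadiene).
Aromatic: A, B. Total: 2.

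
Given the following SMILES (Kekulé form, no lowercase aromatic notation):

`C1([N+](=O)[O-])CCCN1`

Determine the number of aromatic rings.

The SMILES encodes a five-membered saturated ring of four carbons and one N–H nitrogen.
The 5-membered ring with one N–H has only sp³ atoms, so it is not fully conjugated — not aromatic (pyrrolidine).

0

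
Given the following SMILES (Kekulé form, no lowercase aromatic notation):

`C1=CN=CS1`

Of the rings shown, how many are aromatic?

The SMILES encodes a five-membered ring with a sulfur at position 1 and a nitrogen at position 3 (in a C=N bond), with two double bonds.
The 5-membered ring with one sulfur and one =N– has a continuous p-orbital overlap around the ring; 2 ring double bonds (4 π electrons) plus a heteroatom lone pair (2) give 6 π electrons. Since 6 = 4n+2 (n=1), it is aromatic (thiazole).

1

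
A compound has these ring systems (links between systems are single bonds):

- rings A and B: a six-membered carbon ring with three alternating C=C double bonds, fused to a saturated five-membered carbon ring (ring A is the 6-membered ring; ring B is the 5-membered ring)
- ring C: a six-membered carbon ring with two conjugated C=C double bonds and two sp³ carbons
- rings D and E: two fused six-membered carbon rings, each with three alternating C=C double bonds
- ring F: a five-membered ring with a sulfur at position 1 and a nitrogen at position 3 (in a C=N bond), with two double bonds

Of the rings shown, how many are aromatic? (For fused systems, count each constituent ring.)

Ring A has a continuous p-orbital overlap around the ring; 3 ring double bonds give 6 π electrons. That satisfies 4n+2 with n=1, so ring A is aromatic (benzene ring).
Ring B has three sp³ carbons, so it is not fully conjugated — not aromatic (cyclopentane ring).
Ring C has two sp³ carbons, so it is not fully conjugated — not aromatic (1,3-cyclohexadiene).
Rings D and E form a fused bicyclic system with 10 sp² atoms and 10 π electrons from ring double bonds. 10 = 4(2)+2, so the system is aromatic and both rings count as aromatic (naphthalene).
Ring F is planar and fully conjugated; 2 ring double bonds (4 π electrons) plus a heteroatom lone pair (2) give 6 π electrons. 6 = 4(1)+2, so ring F is aromatic (thiazole).
Aromatic: A, D, E, F. Total: 4.

4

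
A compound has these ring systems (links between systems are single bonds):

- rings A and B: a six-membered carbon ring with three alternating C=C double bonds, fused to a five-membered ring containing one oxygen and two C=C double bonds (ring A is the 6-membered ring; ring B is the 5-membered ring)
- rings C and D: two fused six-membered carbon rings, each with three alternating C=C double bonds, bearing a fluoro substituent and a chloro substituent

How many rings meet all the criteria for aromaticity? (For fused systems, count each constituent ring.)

Rings A and B form a fused bicyclic system (with one oxygen) with 9 sp² atoms and 10 π electrons from ring double bonds plus a heteroatom lone pair. 10 = 4(2)+2, so the system is aromatic and both rings count as aromatic (benzofuran).
Rings C and D form a fused bicyclic system with 10 sp² atoms and 10 π electrons from ring double bonds. 10 = 4(2)+2, so the system is aromatic and both rings count as aromatic (naphthalene).
Aromatic: A, B, C, D. Total: 4.

4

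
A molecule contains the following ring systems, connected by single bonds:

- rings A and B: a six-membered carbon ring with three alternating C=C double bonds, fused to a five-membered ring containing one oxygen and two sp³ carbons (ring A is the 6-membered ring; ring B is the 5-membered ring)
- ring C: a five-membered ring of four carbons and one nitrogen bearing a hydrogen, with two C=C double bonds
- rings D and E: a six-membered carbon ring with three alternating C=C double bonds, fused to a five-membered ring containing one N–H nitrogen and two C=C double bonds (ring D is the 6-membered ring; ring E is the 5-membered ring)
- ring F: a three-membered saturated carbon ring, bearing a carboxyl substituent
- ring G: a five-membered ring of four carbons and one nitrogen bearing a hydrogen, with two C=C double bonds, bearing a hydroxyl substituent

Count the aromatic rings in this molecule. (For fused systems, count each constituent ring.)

5

Ring A is fully conjugated (every ring atom contributes a p orbital); 3 ring double bonds give 6 π electrons. 6 = 4(1)+2, so ring A is aromatic (benzene ring).
Ring B has two sp³ carbons, so it is not fully conjugated — not aromatic (oxolane ring).
Ring C has a continuous p-orbital overlap around the ring; 2 ring double bonds (4 π electrons) plus a heteroatom lone pair (2) give 6 π electrons. 6 = 4(1)+2, so ring C is aromatic (pyrrole).
Rings D and E form a fused bicyclic system (with one N–H) with 9 sp² atoms and 10 π electrons from ring double bonds plus a heteroatom lone pair. 10 = 4(2)+2, so the system is aromatic and both rings count as aromatic (indole).
Ring F has only sp³ atoms, so it is not fully conjugated — not aromatic (cyclopropane).
Ring G is planar and fully conjugated; 2 ring double bonds (4 π electrons) plus a heteroatom lone pair (2) give 6 π electrons. 6 = 4(1)+2, so ring G is aromatic (pyrrole).
Aromatic: A, C, D, E, G. Total: 5.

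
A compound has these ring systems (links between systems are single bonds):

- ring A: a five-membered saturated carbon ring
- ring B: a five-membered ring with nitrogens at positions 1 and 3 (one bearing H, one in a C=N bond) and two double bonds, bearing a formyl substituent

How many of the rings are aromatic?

1

Ring A has only sp³ atoms, so it is not fully conjugated — not aromatic (cyclopentane).
Ring B has a continuous p-orbital overlap around the ring; 2 ring double bonds (4 π electrons) plus a heteroatom lone pair (2) give 6 π electrons. Since 6 = 4n+2 (n=1), ring B is aromatic (imidazole).
Aromatic: B. Total: 1.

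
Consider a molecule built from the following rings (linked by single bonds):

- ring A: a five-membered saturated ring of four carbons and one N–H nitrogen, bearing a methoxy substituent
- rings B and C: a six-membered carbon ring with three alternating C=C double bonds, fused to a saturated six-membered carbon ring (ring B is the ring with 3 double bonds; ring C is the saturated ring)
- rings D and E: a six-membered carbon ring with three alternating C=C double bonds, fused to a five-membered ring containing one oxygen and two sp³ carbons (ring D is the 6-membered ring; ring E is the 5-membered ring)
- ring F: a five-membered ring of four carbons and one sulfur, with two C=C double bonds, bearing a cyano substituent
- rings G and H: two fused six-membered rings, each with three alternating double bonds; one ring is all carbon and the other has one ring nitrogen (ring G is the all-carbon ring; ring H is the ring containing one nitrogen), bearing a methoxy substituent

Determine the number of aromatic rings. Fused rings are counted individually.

Ring A has only sp³ atoms, so it is not fully conjugated — not aromatic (pyrrolidine).
Ring B is planar and fully conjugated; 3 ring double bonds give 6 π electrons. 6 = 4(1)+2, so ring B is aromatic (benzene ring).
Ring C has four sp³ carbons, so it is not fully conjugated — not aromatic (cyclohexane ring).
Ring D has a continuous p-orbital overlap around the ring; 3 ring double bonds give 6 π electrons. Since 6 = 4n+2 (n=1), ring D is aromatic (benzene ring).
Ring E has two sp³ carbons, so it is not fully conjugated — not aromatic (oxolane ring).
Ring F is planar and fully conjugated; 2 ring double bonds (4 π electrons) plus a heteroatom lone pair (2) give 6 π electrons. 6 = 4(1)+2, so ring F is aromatic (thiophene).
Rings G and H form a fused bicyclic system (with one nitrogen) with 10 sp² atoms and 10 π electrons from ring double bonds. 10 = 4(2)+2, so the system is aromatic and both rings count as aromatic (quinoline).
Aromatic: B, D, F, G, H. Total: 5.

5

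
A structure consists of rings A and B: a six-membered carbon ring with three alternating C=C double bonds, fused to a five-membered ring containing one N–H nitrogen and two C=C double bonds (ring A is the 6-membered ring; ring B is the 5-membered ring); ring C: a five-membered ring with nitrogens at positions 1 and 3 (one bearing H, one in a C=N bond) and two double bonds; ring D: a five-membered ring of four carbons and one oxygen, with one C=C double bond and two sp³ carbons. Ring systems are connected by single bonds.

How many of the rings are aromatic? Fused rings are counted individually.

Rings A and B form a fused bicyclic system (with one N–H) with 9 sp² atoms and 10 π electrons from ring double bonds plus a heteroatom lone pair. 10 = 4(2)+2, so the system is aromatic and both rings count as aromatic (indole).
Ring C has a continuous p-orbital overlap around the ring; 2 ring double bonds (4 π electrons) plus a heteroatom lone pair (2) give 6 π electrons. That satisfies 4n+2 with n=1, so ring C is aromatic (imidazole).
Ring D has two sp³ carbons, so it is not fully conjugated — not aromatic (2,3-dihydrofuran).
Aromatic: A, B, C. Total: 3.

3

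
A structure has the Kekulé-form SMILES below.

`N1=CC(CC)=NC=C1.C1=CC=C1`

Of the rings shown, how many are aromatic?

1

The SMILES encodes a six-membered ring with nitrogens at positions 1 and 4 and three alternating double bonds; a four-membered carbon ring with two alternating C=C double bonds.
The 6-membered ring with two nitrogens (1,4) has a continuous p-orbital overlap around the ring; 3 ring double bonds give 6 π electrons. Since 6 = 4n+2 (n=1), it is aromatic (pyrazine).
The 4-membered ring has only sp² ring atoms; a planar conformation would have a fully conjugated π system of 4 electrons. But 4 = 4(1), which is 4n not 4n+2, so it is not aromatic (cyclobutadiene) — cyclobutadiene is antiaromatic and distorts to a rectangle.
1 of the 2 rings is aromatic. Total: 1.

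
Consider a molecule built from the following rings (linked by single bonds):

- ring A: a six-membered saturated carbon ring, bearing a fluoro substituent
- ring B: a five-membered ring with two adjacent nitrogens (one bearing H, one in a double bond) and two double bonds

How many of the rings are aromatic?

1

Ring A has only sp³ atoms, so it is not fully conjugated — not aromatic (cyclohexane).
Ring B is fully conjugated (every ring atom contributes a p orbital); 2 ring double bonds (4 π electrons) plus a heteroatom lone pair (2) give 6 π electrons. That satisfies 4n+2 with n=1, so ring B is aromatic (pyrazole).
Aromatic: B. Total: 1.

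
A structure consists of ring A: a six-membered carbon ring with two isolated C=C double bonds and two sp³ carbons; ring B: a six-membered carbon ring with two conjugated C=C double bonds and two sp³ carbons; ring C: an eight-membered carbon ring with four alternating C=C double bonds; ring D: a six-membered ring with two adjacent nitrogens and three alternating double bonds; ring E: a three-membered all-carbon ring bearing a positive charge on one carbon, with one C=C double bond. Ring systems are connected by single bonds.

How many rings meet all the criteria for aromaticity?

Ring A has two sp³ carbons, so it is not fully conjugated — not aromatic (1,4-cyclohexadiene).
Ring B has two sp³ carbons, so it is not fully conjugated — not aromatic (1,3-cyclohexadiene).
Ring C has only sp² ring atoms; a planar conformation would have a fully conjugated π system of 8 electrons. But 8 = 4(2), which is 4n not 4n+2, so ring C is not aromatic (cyclooctatetraene) — cyclooctatetraene distorts into a non-planar tub to avoid antiaromaticity.
Ring D has a continuous p-orbital overlap around the ring; 3 ring double bonds give 6 π electrons. 6 = 4(1)+2, so ring D is aromatic (pyridazine).
Ring E has a continuous p-orbital overlap around the ring; 1 ring double bond (2 π electrons) plus the carbocation's empty p orbital (0, but keeps the ring conjugated) give 2 π electrons. 2 = 4(0)+2, so ring E is aromatic (cyclopropenyl cation).
Aromatic: D, E. Total: 2.

2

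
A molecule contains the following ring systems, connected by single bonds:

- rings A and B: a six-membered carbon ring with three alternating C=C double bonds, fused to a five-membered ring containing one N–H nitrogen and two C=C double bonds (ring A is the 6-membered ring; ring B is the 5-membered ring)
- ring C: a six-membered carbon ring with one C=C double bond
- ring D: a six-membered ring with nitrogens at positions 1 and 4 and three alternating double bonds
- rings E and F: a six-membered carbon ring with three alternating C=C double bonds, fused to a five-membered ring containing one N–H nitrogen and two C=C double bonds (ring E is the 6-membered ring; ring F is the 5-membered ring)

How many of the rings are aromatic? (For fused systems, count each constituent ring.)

Rings A and B form a fused bicyclic system (with one N–H) with 9 sp² atoms and 10 π electrons from ring double bonds plus a heteroatom lone pair. 10 = 4(2)+2, so the system is aromatic and both rings count as aromatic (indole).
Ring C has four sp³ carbons, so it is not fully conjugated — not aromatic (cyclohexene).
Ring D has a continuous p-orbital overlap around the ring; 3 ring double bonds give 6 π electrons. Since 6 = 4n+2 (n=1), ring D is aromatic (pyrazine).
Rings E and F form a fused bicyclic system (with one N–H) with 9 sp² atoms and 10 π electrons from ring double bonds plus a heteroatom lone pair. 10 = 4(2)+2, so the system is aromatic and both rings count as aromatic (indole).
Aromatic: A, B, D, E, F. Total: 5.

5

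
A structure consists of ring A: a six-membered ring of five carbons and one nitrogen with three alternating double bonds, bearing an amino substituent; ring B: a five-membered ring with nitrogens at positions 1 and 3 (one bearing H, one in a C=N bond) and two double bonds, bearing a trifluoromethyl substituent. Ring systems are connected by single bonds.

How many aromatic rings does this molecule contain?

Ring A is fully conjugated (every ring atom contributes a p orbital); 3 ring double bonds give 6 π electrons. That satisfies 4n+2 with n=1, so ring A is aromatic (pyridine).
Ring B has a continuous p-orbital overlap around the ring; 2 ring double bonds (4 π electrons) plus a heteroatom lone pair (2) give 6 π electrons. That satisfies 4n+2 with n=1, so ring B is aromatic (imidazole).
Aromatic: A, B. Total: 2.

2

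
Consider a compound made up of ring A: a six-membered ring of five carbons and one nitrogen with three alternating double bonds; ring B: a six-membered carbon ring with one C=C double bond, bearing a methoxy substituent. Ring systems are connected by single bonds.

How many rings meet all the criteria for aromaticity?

1

Ring A is fully conjugated (every ring atom contributes a p orbital); 3 ring double bonds give 6 π electrons. Since 6 = 4n+2 (n=1), ring A is aromatic (pyridine).
Ring B has four sp³ carbons, so it is not fully conjugated — not aromatic (cyclohexene).
Aromatic: A. Total: 1.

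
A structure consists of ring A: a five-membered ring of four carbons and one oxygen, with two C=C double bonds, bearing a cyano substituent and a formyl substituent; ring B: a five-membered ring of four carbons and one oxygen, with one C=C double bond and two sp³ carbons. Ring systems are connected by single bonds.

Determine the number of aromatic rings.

Ring A has a continuous p-orbital overlap around the ring; 2 ring double bonds (4 π electrons) plus a heteroatom lone pair (2) give 6 π electrons. That satisfies 4n+2 with n=1, so ring A is aromatic (furan).
Ring B has two sp³ carbons, so it is not fully conjugated — not aromatic (2,3-dihydrofuran).
Aromatic: A. Total: 1.

1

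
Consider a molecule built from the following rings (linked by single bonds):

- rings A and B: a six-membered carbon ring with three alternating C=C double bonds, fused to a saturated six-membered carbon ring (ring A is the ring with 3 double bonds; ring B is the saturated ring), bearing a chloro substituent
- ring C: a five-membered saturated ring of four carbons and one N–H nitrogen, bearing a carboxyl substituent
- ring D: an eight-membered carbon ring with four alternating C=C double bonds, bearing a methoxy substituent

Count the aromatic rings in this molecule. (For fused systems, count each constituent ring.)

1

Ring A is fully conjugated (every ring atom contributes a p orbital); 3 ring double bonds give 6 π electrons. That satisfies 4n+2 with n=1, so ring A is aromatic (benzene ring).
Ring B has four sp³ carbons, so it is not fully conjugated — not aromatic (cyclohexane ring).
Ring C has only sp³ atoms, so it is not fully conjugated — not aromatic (pyrrolidine).
Ring D has only sp² ring atoms; a planar conformation would have a fully conjugated π system of 8 electrons. But 8 = 4(2), which is 4n not 4n+2, so ring D is not aromatic (cyclooctatetraene) — cyclooctatetraene distorts into a non-planar tub to avoid antiaromaticity.
Aromatic: A. Total: 1.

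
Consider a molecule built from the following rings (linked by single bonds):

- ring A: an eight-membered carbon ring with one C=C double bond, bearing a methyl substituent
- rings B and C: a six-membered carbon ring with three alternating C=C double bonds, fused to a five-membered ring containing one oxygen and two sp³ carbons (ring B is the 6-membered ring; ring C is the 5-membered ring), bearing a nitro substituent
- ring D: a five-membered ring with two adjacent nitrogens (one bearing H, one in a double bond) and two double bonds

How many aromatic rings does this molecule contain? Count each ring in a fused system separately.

Ring A has six sp³ carbons, so it is not fully conjugated — not aromatic (cyclooctene).
Ring B is fully conjugated (every ring atom contributes a p orbital); 3 ring double bonds give 6 π electrons. 6 = 4(1)+2, so ring B is aromatic (benzene ring).
Ring C has two sp³ carbons, so it is not fully conjugated — not aromatic (oxolane ring).
Ring D is planar and fully conjugated; 2 ring double bonds (4 π electrons) plus a heteroatom lone pair (2) give 6 π electrons. That satisfies 4n+2 with n=1, so ring D is aromatic (pyrazole).
Aromatic: B, D. Total: 2.

2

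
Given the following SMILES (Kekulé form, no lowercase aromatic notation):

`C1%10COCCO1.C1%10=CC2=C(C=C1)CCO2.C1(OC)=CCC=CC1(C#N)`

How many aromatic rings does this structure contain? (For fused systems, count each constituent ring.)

The SMILES encodes a six-membered saturated ring with oxygens at positions 1 and 4; a six-membered carbon ring with three alternating C=C double bonds, fused to a five-membered ring containing one oxygen and two sp³ carbons; a six-membered carbon ring with two isolated C=C double bonds and two sp³ carbons.
The 6-membered ring with two oxygens (1,4) has only sp³ atoms, so it is not fully conjugated — not aromatic (1,4-dioxane).
The 6-membered ring is planar and fully conjugated; 3 ring double bonds give 6 π electrons. Since 6 = 4n+2 (n=1), it is aromatic (benzene ring).
The 5-membered ring with one oxygen has two sp³ carbons, so it is not fully conjugated — not aromatic (oxolane ring).
The second 6-membered ring has two sp³ carbons, so it is not fully conjugated — not aromatic (1,4-cyclohexadiene).
1 of the 4 rings is aromatic. Total: 1.

1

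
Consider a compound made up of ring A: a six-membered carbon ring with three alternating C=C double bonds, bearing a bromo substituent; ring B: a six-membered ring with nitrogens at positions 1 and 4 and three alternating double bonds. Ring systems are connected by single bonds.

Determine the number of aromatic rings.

2

Ring A is planar and fully conjugated; 3 ring double bonds give 6 π electrons. 6 = 4(1)+2, so ring A is aromatic (benzene).
Ring B is planar and fully conjugated; 3 ring double bonds give 6 π electrons. 6 = 4(1)+2, so ring B is aromatic (pyrazine).
Aromatic: A, B. Total: 2.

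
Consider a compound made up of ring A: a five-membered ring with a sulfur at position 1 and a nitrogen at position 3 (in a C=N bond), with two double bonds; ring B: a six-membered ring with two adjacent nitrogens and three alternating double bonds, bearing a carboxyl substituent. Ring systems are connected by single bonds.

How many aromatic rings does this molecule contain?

Ring A has a continuous p-orbital overlap around the ring; 2 ring double bonds (4 π electrons) plus a heteroatom lone pair (2) give 6 π electrons. Since 6 = 4n+2 (n=1), ring A is aromatic (thiazole).
Ring B is fully conjugated (every ring atom contributes a p orbital); 3 ring double bonds give 6 π electrons. 6 = 4(1)+2, so ring B is aromatic (pyridazine).
Aromatic: A, B. Total: 2.

2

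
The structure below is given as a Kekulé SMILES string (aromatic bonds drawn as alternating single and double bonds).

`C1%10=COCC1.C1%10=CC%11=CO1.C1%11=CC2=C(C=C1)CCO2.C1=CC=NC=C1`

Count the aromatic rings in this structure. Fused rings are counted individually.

The SMILES encodes a five-membered ring of four carbons and one oxygen, with one C=C double bond and two sp³ carbons; a five-membered ring of four carbons and one oxygen, with two C=C double bonds; a six-membered carbon ring with three alternating C=C double bonds, fused to a five-membered ring containing one oxygen and two sp³ carbons; a six-membered ring of five carbons and one nitrogen with three alternating double bonds.
The 5-membered ring with one oxygen has two sp³ carbons, so it is not fully conjugated — not aromatic (2,3-dihydrofuran).
The second 5-membered ring with one oxygen is fully conjugated (every ring atom contributes a p orbital); 2 ring double bonds (4 π electrons) plus a heteroatom lone pair (2) give 6 π electrons. Since 6 = 4n+2 (n=1), it is aromatic (furan).
The 6-membered ring is planar and fully conjugated; 3 ring double bonds give 6 π electrons. Since 6 = 4n+2 (n=1), it is aromatic (benzene ring).
The third 5-membered ring with one oxygen has two sp³ carbons, so it is not fully conjugated — not aromatic (oxolane ring).
The 6-membered ring with one nitrogen is planar and fully conjugated; 3 ring double bonds give 6 π electrons. That satisfies 4n+2 with n=1, so it is aromatic (pyridine).
3 of the 5 rings are aromatic. Total: 3.

3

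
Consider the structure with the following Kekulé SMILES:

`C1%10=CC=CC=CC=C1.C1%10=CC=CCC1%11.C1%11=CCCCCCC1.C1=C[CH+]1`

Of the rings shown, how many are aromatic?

1

The SMILES encodes an eight-membered carbon ring with four alternating C=C double bonds; a six-membered carbon ring with two conjugated C=C double bonds and two sp³ carbons; an eight-membered carbon ring with one C=C double bond; a three-membered all-carbon ring bearing a positive charge on one carbon, with one C=C double bond.
The 8-membered ring has only sp² ring atoms; a planar conformation would have a fully conjugated π system of 8 electrons. But 8 = 4(2), which is 4n not 4n+2, so it is not aromatic (cyclooctatetraene) — cyclooctatetraene distorts into a non-planar tub to avoid antiaromaticity.
The 6-membered ring has two sp³ carbons, so it is not fully conjugated — not aromatic (1,3-cyclohexadiene).
The second 8-membered ring has six sp³ carbons, so it is not fully conjugated — not aromatic (cyclooctene).
The 3-membered ring has a continuous p-orbital overlap around the ring; 1 ring double bond (2 π electrons) plus the carbocation's empty p orbital (0, but keeps the ring conjugated) give 2 π electrons. Since 2 = 4n+2 (n=0), it is aromatic (cyclopropenyl cation).
1 of the 4 rings is aromatic. Total: 1.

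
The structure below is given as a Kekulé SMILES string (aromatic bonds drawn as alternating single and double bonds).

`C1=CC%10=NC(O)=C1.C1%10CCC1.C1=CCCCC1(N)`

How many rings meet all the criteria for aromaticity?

1

The SMILES encodes a six-membered ring of five carbons and one nitrogen with three alternating double bonds; a four-membered saturated carbon ring; a six-membered carbon ring with one C=C double bond.
The 6-membered ring with one nitrogen has a continuous p-orbital overlap around the ring; 3 ring double bonds give 6 π electrons. Since 6 = 4n+2 (n=1), it is aromatic (pyridine).
The 4-membered ring has only sp³ atoms, so it is not fully conjugated — not aromatic (cyclobutane).
The 6-membered ring has four sp³ carbons, so it is not fully conjugated — not aromatic (cyclohexene).
1 of the 3 rings is aromatic. Total: 1.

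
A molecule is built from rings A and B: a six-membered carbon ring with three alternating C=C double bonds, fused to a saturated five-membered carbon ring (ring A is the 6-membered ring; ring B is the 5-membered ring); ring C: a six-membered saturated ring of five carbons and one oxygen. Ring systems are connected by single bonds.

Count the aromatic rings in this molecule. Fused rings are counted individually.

Ring A is planar and fully conjugated; 3 ring double bonds give 6 π electrons. That satisfies 4n+2 with n=1, so ring A is aromatic (benzene ring).
Ring B has three sp³ carbons, so it is not fully conjugated — not aromatic (cyclopentane ring).
Ring C has only sp³ atoms, so it is not fully conjugated — not aromatic (tetrahydropyran).
Aromatic: A. Total: 1.

1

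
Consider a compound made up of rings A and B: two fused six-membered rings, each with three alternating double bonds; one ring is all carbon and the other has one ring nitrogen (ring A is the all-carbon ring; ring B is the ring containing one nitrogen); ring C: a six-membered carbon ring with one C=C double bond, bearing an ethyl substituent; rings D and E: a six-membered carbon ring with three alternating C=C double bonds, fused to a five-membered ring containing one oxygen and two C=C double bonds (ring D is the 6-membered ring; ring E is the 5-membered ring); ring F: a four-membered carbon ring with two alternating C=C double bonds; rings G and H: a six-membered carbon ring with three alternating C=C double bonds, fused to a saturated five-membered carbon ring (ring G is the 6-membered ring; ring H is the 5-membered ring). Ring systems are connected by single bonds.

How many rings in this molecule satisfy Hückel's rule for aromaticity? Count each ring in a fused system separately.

5

Rings A and B form a fused bicyclic system (with one nitrogen) with 10 sp² atoms and 10 π electrons from ring double bonds. 10 = 4(2)+2, so the system is aromatic and both rings count as aromatic (quinoline).
Ring C has four sp³ carbons, so it is not fully conjugated — not aromatic (cyclohexene).
Rings D and E form a fused bicyclic system (with one oxygen) with 9 sp² atoms and 10 π electrons from ring double bonds plus a heteroatom lone pair. 10 = 4(2)+2, so the system is aromatic and both rings count as aromatic (benzofuran).
Ring F has only sp² ring atoms; a planar conformation would have a fully conjugated π system of 4 electrons. But 4 = 4(1), which is 4n not 4n+2, so ring F is not aromatic (cyclobutadiene) — cyclobutadiene is antiaromatic and distorts to a rectangle.
Ring G is fully conjugated (every ring atom contributes a p orbital); 3 ring double bonds give 6 π electrons. That satisfies 4n+2 with n=1, so ring G is aromatic (benzene ring).
Ring H has three sp³ carbons, so it is not fully conjugated — not aromatic (cyclopentane ring).
Aromatic: A, B, D, E, G. Total: 5.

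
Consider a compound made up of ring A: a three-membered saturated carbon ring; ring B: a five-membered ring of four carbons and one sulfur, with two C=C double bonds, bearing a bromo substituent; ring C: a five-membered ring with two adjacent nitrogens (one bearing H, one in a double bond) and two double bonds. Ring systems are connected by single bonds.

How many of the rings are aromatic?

2

Ring A has only sp³ atoms, so it is not fully conjugated — not aromatic (cyclopropane).
Ring B is planar and fully conjugated; 2 ring double bonds (4 π electrons) plus a heteroatom lone pair (2) give 6 π electrons. Since 6 = 4n+2 (n=1), ring B is aromatic (thiophene).
Ring C has a continuous p-orbital overlap around the ring; 2 ring double bonds (4 π electrons) plus a heteroatom lone pair (2) give 6 π electrons. Since 6 = 4n+2 (n=1), ring C is aromatic (pyrazole).
Aromatic: B, C. Total: 2.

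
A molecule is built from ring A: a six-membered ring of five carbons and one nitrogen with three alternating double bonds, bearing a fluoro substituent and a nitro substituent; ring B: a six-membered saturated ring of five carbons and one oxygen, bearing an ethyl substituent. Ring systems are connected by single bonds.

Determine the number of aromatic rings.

Ring A is planar and fully conjugated; 3 ring double bonds give 6 π electrons. Since 6 = 4n+2 (n=1), ring A is aromatic (pyridine).
Ring B has only sp³ atoms, so it is not fully conjugated — not aromatic (tetrahydropyran).
Aromatic: A. Total: 1.

1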